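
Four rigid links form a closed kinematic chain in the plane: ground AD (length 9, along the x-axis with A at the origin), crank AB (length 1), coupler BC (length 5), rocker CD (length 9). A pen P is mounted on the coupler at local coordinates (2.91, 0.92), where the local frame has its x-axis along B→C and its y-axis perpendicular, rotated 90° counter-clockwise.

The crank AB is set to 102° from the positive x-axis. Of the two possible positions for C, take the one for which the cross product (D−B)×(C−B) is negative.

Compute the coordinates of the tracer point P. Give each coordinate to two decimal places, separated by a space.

1.33 -1.66

A=(0,0), D=(9.00,0)
B = A + 1.00·(cos102°, sin102°) = (-0.2079, 0.9781)
|BD| = 9.2597
circle(B,5.00) ∩ circle(D,9.00): a=1.6060, h=4.7351
  candidates: C₊=(1.8893,5.5171) cross=43.845; C₋=(0.8889,-3.9001) cross=-43.845
  mode - wants cross < 0 → take C=(0.8889,-3.9001) (cross=-43.845)
ex = (C−B)/|BC| = (0.2194,-0.9756); ey = (0.9756,0.2194)
P = B + 2.91·ex + 0.92·ey = (1.3280,-1.6592)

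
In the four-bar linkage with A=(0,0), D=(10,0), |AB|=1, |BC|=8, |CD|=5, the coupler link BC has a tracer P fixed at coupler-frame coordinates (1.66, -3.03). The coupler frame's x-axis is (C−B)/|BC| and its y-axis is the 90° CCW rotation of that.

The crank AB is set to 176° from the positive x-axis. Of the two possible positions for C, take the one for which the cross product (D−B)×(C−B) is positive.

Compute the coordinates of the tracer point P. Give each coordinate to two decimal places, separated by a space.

A=(0,0), D=(10.00,0)
B = A + 1.00·(cos176°, sin176°) = (-0.9976, 0.0698)
|BD| = 10.9978
circle(B,8.00) ∩ circle(D,5.00): a=7.2720, h=3.3344
  candidates: C₊=(6.2954,3.3580) cross=36.671; C₋=(6.2531,-3.3107) cross=-36.671
  mode + wants cross > 0 → take C=(6.2954,3.3580) (cross=36.671)
ex = (C−B)/|BC| = (0.9116,0.4110); ey = (-0.4110,0.9116)
P = B + 1.66·ex + -3.03·ey = (1.7611,-2.0102)

1.76 -2.01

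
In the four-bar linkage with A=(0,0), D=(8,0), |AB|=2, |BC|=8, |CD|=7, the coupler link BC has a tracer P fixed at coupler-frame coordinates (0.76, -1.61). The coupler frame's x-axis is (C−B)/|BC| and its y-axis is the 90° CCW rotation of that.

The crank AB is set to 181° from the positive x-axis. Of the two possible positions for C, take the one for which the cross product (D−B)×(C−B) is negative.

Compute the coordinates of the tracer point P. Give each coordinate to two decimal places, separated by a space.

A=(0,0), D=(8.00,0)
B = A + 2.00·(cos181°, sin181°) = (-1.9997, -0.0349)
|BD| = 9.9998
circle(B,8.00) ∩ circle(D,7.00): a=5.7499, h=5.5623
  candidates: C₊=(3.7308,5.5474) cross=55.621; C₋=(3.7696,-5.5771) cross=-55.621
  mode - wants cross < 0 → take C=(3.7696,-5.5771) (cross=-55.621)
ex = (C−B)/|BC| = (0.7212,-0.6928); ey = (0.6928,0.7212)
P = B + 0.76·ex + -1.61·ey = (-2.5670,-1.7225)

-2.57 -1.72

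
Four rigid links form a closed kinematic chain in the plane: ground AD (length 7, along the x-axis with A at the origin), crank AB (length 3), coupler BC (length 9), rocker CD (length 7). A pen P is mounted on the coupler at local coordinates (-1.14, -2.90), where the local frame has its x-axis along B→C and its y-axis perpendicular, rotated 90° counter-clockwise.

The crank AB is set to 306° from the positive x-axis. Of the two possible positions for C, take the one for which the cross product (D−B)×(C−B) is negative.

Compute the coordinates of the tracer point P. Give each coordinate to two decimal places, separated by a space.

A=(0,0), D=(7.00,0)
B = A + 3.00·(cos306°, sin306°) = (1.7634, -2.4271)
|BD| = 5.7717
circle(B,9.00) ∩ circle(D,7.00): a=5.6580, h=6.9991
  candidates: C₊=(3.9536,6.3024) cross=40.397; C₋=(9.8400,-6.3980) cross=-40.397
  mode - wants cross < 0 → take C=(9.8400,-6.3980) (cross=-40.397)
ex = (C−B)/|BC| = (0.8974,-0.4412); ey = (0.4412,0.8974)
P = B + -1.14·ex + -2.90·ey = (-0.5392,-4.5265)

-0.54 -4.53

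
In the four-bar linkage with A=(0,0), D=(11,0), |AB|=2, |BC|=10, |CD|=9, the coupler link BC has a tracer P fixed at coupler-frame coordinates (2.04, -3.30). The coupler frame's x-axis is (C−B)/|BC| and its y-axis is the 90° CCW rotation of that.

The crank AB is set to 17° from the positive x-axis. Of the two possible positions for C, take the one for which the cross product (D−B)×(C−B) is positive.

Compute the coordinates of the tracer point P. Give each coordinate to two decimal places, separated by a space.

A=(0,0), D=(11.00,0)
B = A + 2.00·(cos17°, sin17°) = (1.9126, 0.5847)
|BD| = 9.1062
circle(B,10.00) ∩ circle(D,9.00): a=5.5963, h=8.2874
  candidates: C₊=(8.0296,8.4957) cross=75.467; C₋=(6.9652,-8.0449) cross=-75.467
  mode + wants cross > 0 → take C=(8.0296,8.4957) (cross=75.467)
ex = (C−B)/|BC| = (0.6117,0.7911); ey = (-0.7911,0.6117)
P = B + 2.04·ex + -3.30·ey = (5.7711,0.1800)

5.77 0.18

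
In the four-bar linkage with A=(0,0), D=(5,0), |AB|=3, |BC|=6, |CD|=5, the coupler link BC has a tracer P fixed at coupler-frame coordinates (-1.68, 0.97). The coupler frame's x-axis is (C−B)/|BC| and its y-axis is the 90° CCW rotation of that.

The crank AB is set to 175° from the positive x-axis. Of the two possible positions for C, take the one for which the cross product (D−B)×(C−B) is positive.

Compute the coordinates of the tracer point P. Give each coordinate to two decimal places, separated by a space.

-4.91 0.03

A=(0,0), D=(5.00,0)
B = A + 3.00·(cos175°, sin175°) = (-2.9886, 0.2615)
|BD| = 7.9929
circle(B,6.00) ∩ circle(D,5.00): a=4.6845, h=3.7490
  candidates: C₊=(1.8161,3.8552) cross=29.965; C₋=(1.5708,-3.6388) cross=-29.965
  mode + wants cross > 0 → take C=(1.8161,3.8552) (cross=29.965)
ex = (C−B)/|BC| = (0.8008,0.5990); ey = (-0.5990,0.8008)
P = B + -1.68·ex + 0.97·ey = (-4.9149,0.0320)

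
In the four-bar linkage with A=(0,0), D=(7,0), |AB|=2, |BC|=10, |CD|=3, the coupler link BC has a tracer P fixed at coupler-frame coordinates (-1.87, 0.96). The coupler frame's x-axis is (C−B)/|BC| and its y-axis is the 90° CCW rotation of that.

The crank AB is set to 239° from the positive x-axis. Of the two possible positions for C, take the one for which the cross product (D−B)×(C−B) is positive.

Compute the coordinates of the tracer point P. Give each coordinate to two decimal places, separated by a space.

A=(0,0), D=(7.00,0)
B = A + 2.00·(cos239°, sin239°) = (-1.0301, -1.7143)
|BD| = 8.2110
circle(B,10.00) ∩ circle(D,3.00): a=9.6468, h=2.6341
  candidates: C₊=(7.8542,2.8758) cross=21.629; C₋=(8.9541,-2.2763) cross=-21.629
  mode + wants cross > 0 → take C=(7.8542,2.8758) (cross=21.629)
ex = (C−B)/|BC| = (0.8884,0.4590); ey = (-0.4590,0.8884)
P = B + -1.87·ex + 0.96·ey = (-3.1321,-1.7198)

-3.13 -1.72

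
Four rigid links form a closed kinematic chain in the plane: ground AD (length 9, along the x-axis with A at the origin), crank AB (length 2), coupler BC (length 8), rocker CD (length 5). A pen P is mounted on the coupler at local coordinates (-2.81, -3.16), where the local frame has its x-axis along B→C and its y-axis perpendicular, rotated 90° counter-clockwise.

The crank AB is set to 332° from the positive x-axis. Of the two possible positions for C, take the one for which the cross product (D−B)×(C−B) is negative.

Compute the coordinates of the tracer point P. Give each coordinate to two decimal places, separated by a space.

A=(0,0), D=(9.00,0)
B = A + 2.00·(cos332°, sin332°) = (1.7659, -0.9389)
|BD| = 7.2948
circle(B,8.00) ∩ circle(D,5.00): a=6.3205, h=4.9042
  candidates: C₊=(7.4026,4.7380) cross=35.775; C₋=(8.6651,-4.9888) cross=-35.775
  mode - wants cross < 0 → take C=(8.6651,-4.9888) (cross=-35.775)
ex = (C−B)/|BC| = (0.8624,-0.5062); ey = (0.5062,0.8624)
P = B + -2.81·ex + -3.16·ey = (-2.2571,-2.2416)

-2.26 -2.24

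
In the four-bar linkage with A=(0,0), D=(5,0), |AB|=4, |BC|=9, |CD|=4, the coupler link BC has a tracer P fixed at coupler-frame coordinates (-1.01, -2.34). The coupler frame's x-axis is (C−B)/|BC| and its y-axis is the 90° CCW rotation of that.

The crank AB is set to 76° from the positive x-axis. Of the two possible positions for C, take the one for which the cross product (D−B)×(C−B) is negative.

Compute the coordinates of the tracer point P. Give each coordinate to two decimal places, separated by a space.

-1.57 3.63

A=(0,0), D=(5.00,0)
B = A + 4.00·(cos76°, sin76°) = (0.9677, 3.8812)
|BD| = 5.5967
circle(B,9.00) ∩ circle(D,4.00): a=8.6053, h=2.6359
  candidates: C₊=(8.9956,-0.1873) cross=14.753; C₋=(5.3397,-3.9855) cross=-14.753
  mode - wants cross < 0 → take C=(5.3397,-3.9855) (cross=-14.753)
ex = (C−B)/|BC| = (0.4858,-0.8741); ey = (0.8741,0.4858)
P = B + -1.01·ex + -2.34·ey = (-1.5683,3.6273)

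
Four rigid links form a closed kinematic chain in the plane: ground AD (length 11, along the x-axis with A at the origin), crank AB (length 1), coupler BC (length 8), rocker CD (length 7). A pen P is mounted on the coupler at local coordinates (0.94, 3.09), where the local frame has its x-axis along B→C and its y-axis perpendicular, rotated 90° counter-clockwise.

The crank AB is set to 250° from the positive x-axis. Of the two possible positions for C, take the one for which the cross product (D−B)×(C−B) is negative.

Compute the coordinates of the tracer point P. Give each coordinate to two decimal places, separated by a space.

A=(0,0), D=(11.00,0)
B = A + 1.00·(cos250°, sin250°) = (-0.3420, -0.9397)
|BD| = 11.3809
circle(B,8.00) ∩ circle(D,7.00): a=6.3494, h=4.8667
  candidates: C₊=(5.5839,4.4346) cross=55.387; C₋=(6.3876,-5.2655) cross=-55.387
  mode - wants cross < 0 → take C=(6.3876,-5.2655) (cross=-55.387)
ex = (C−B)/|BC| = (0.8412,-0.5407); ey = (0.5407,0.8412)
P = B + 0.94·ex + 3.09·ey = (2.1195,1.1513)

2.12 1.15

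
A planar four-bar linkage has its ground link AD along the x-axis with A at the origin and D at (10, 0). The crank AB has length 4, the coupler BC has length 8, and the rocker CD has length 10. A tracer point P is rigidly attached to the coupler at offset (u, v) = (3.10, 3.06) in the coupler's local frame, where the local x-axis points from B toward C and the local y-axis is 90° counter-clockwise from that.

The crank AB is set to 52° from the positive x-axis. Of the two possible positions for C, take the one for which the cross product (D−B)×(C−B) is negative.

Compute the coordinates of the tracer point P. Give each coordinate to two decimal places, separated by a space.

4.99 -0.39

A=(0,0), D=(10.00,0)
B = A + 4.00·(cos52°, sin52°) = (2.4626, 3.1520)
|BD| = 8.1699
circle(B,8.00) ∩ circle(D,10.00): a=1.8817, h=7.7755
  candidates: C₊=(7.1986,9.5996) cross=63.525; C₋=(1.1988,-4.7475) cross=-63.525
  mode - wants cross < 0 → take C=(1.1988,-4.7475) (cross=-63.525)
ex = (C−B)/|BC| = (-0.1580,-0.9874); ey = (0.9874,-0.1580)
P = B + 3.10·ex + 3.06·ey = (4.9945,-0.3925)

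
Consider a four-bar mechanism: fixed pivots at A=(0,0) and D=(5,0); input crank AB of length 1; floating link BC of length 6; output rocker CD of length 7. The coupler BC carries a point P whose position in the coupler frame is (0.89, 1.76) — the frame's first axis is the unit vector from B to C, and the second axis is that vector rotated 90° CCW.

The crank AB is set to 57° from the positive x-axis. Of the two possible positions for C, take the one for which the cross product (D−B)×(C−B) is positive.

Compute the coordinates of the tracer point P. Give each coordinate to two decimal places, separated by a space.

-0.84 2.24

A=(0,0), D=(5.00,0)
B = A + 1.00·(cos57°, sin57°) = (0.5446, 0.8387)
|BD| = 4.5336
circle(B,6.00) ∩ circle(D,7.00): a=0.8331, h=5.9419
  candidates: C₊=(2.4625,6.5239) cross=26.938; C₋=(0.2641,-5.1548) cross=-26.938
  mode + wants cross > 0 → take C=(2.4625,6.5239) (cross=26.938)
ex = (C−B)/|BC| = (0.3196,0.9475); ey = (-0.9475,0.3196)
P = B + 0.89·ex + 1.76·ey = (-0.8385,2.2446)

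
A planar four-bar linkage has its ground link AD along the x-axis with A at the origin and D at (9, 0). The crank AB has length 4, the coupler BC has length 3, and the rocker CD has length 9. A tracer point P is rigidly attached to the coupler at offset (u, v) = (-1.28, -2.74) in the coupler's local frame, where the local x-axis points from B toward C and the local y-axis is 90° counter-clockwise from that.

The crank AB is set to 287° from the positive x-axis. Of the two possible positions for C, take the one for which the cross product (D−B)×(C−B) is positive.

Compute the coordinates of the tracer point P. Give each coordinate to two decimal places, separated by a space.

4.19 -4.00

A=(0,0), D=(9.00,0)
B = A + 4.00·(cos287°, sin287°) = (1.1695, -3.8252)
|BD| = 8.7149
circle(B,3.00) ∩ circle(D,9.00): a=0.2266, h=2.9914
  candidates: C₊=(0.0600,-1.0379) cross=26.070; C₋=(2.6861,-6.4136) cross=-26.070
  mode + wants cross > 0 → take C=(0.0600,-1.0379) (cross=26.070)
ex = (C−B)/|BC| = (-0.3698,0.9291); ey = (-0.9291,-0.3698)
P = B + -1.28·ex + -2.74·ey = (4.1886,-4.0012)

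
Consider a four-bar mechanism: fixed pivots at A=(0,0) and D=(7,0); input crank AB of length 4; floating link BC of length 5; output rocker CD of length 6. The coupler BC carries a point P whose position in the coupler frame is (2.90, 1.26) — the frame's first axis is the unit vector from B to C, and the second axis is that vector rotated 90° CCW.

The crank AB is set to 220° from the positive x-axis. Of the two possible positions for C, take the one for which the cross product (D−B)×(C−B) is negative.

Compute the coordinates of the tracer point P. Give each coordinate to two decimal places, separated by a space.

-0.04 -1.66

A=(0,0), D=(7.00,0)
B = A + 4.00·(cos220°, sin220°) = (-3.0642, -2.5712)
|BD| = 10.3874
circle(B,5.00) ∩ circle(D,6.00): a=4.6642, h=1.8014
  candidates: C₊=(1.0090,0.3287) cross=18.712; C₋=(1.9008,-3.1620) cross=-18.712
  mode - wants cross < 0 → take C=(1.9008,-3.1620) (cross=-18.712)
ex = (C−B)/|BC| = (0.9930,-0.1182); ey = (0.1182,0.9930)
P = B + 2.90·ex + 1.26·ey = (-0.0356,-1.6627)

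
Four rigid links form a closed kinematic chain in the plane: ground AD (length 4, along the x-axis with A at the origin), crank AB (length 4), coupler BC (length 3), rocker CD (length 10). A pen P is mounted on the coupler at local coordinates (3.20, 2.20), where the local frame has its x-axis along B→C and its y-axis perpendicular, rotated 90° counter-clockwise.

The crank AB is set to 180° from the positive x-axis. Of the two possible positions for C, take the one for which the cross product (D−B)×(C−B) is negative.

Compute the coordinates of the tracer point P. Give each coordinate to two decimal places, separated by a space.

A=(0,0), D=(4.00,0)
B = A + 4.00·(cos180°, sin180°) = (-4.0000, 0.0000)
|BD| = 8.0000
circle(B,3.00) ∩ circle(D,10.00): a=-1.6875, h=2.4804
  candidates: C₊=(-5.6875,2.4804) cross=19.843; C₋=(-5.6875,-2.4804) cross=-19.843
  mode - wants cross < 0 → take C=(-5.6875,-2.4804) (cross=-19.843)
ex = (C−B)/|BC| = (-0.5625,-0.8268); ey = (0.8268,-0.5625)
P = B + 3.20·ex + 2.20·ey = (-3.9810,-3.8833)

-3.98 -3.88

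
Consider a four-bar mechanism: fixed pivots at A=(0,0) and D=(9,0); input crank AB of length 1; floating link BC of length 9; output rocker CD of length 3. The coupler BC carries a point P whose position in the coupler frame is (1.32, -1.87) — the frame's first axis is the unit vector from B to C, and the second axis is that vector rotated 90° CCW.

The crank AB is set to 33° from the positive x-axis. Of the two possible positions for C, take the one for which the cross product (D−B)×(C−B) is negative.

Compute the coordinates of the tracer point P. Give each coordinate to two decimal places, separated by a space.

1.32 -1.69

A=(0,0), D=(9.00,0)
B = A + 1.00·(cos33°, sin33°) = (0.8387, 0.5446)
|BD| = 8.1795
circle(B,9.00) ∩ circle(D,3.00): a=8.4910, h=2.9838
  candidates: C₊=(9.5095,2.9564) cross=24.406; C₋=(9.1121,-2.9979) cross=-24.406
  mode - wants cross < 0 → take C=(9.1121,-2.9979) (cross=-24.406)
ex = (C−B)/|BC| = (0.9193,-0.3936); ey = (0.3936,0.9193)
P = B + 1.32·ex + -1.87·ey = (1.3161,-1.6940)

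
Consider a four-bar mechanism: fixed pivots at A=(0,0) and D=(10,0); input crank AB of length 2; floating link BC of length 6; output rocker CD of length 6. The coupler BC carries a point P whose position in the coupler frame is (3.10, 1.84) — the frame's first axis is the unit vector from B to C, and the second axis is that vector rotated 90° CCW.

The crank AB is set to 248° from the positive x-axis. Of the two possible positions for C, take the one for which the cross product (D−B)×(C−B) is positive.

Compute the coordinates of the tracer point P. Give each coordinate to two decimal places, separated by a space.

A=(0,0), D=(10.00,0)
B = A + 2.00·(cos248°, sin248°) = (-0.7492, -1.8544)
|BD| = 10.9080
circle(B,6.00) ∩ circle(D,6.00): a=5.4540, h=2.5008
  candidates: C₊=(4.2003,1.5372) cross=27.279; C₋=(5.0505,-3.3916) cross=-27.279
  mode + wants cross > 0 → take C=(4.2003,1.5372) (cross=27.279)
ex = (C−B)/|BC| = (0.8249,0.5653); ey = (-0.5653,0.8249)
P = B + 3.10·ex + 1.84·ey = (0.7679,1.4158)

0.77 1.42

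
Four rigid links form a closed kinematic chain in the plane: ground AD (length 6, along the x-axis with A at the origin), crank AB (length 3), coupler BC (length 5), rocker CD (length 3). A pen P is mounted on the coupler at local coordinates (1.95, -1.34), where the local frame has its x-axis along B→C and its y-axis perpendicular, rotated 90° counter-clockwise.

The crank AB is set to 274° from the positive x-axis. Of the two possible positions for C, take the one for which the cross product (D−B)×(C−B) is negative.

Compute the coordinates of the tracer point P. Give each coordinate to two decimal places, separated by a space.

2.19 -4.29

A=(0,0), D=(6.00,0)
B = A + 3.00·(cos274°, sin274°) = (0.2093, -2.9927)
|BD| = 6.5183
circle(B,5.00) ∩ circle(D,3.00): a=4.4865, h=2.2072
  candidates: C₊=(3.1816,1.0279) cross=14.387; C₋=(5.2083,-2.8936) cross=-14.387
  mode - wants cross < 0 → take C=(5.2083,-2.8936) (cross=-14.387)
ex = (C−B)/|BC| = (0.9998,0.0198); ey = (-0.0198,0.9998)
P = B + 1.95·ex + -1.34·ey = (2.1854,-4.2938)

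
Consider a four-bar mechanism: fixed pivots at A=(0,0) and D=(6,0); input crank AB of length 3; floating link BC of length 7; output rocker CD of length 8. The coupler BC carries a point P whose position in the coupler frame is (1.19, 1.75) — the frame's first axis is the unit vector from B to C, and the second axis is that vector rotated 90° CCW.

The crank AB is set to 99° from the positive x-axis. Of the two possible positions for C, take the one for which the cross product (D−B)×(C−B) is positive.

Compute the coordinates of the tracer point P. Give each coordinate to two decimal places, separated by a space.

-0.84 5.05

A=(0,0), D=(6.00,0)
B = A + 3.00·(cos99°, sin99°) = (-0.4693, 2.9631)
|BD| = 7.1156
circle(B,7.00) ∩ circle(D,8.00): a=2.5038, h=6.5369
  candidates: C₊=(4.5291,7.8636) cross=46.514; C₋=(-0.9150,-4.0227) cross=-46.514
  mode + wants cross > 0 → take C=(4.5291,7.8636) (cross=46.514)
ex = (C−B)/|BC| = (0.7141,0.7001); ey = (-0.7001,0.7141)
P = B + 1.19·ex + 1.75·ey = (-0.8447,5.0458)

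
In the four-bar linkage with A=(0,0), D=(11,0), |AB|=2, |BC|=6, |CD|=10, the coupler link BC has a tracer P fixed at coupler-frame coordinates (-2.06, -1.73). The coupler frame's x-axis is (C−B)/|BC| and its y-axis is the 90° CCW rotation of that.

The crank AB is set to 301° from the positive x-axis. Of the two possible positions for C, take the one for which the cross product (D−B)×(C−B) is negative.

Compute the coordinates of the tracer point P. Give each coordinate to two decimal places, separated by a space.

A=(0,0), D=(11.00,0)
B = A + 2.00·(cos301°, sin301°) = (1.0301, -1.7143)
|BD| = 10.1162
circle(B,6.00) ∩ circle(D,10.00): a=1.8949, h=5.6929
  candidates: C₊=(1.9328,4.2174) cross=57.591; C₋=(3.8623,-7.0038) cross=-57.591
  mode - wants cross < 0 → take C=(3.8623,-7.0038) (cross=-57.591)
ex = (C−B)/|BC| = (0.4720,-0.8816); ey = (0.8816,0.4720)
P = B + -2.06·ex + -1.73·ey = (-1.4675,-0.7149)

-1.47 -0.71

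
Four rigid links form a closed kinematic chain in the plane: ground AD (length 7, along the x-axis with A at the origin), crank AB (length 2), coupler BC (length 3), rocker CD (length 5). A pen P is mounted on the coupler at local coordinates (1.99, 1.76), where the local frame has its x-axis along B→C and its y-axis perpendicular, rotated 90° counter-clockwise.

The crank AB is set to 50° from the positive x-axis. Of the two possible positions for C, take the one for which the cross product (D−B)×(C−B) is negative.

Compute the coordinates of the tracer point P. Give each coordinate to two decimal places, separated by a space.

A=(0,0), D=(7.00,0)
B = A + 2.00·(cos50°, sin50°) = (1.2856, 1.5321)
|BD| = 5.9162
circle(B,3.00) ∩ circle(D,5.00): a=1.6059, h=2.5340
  candidates: C₊=(3.4929,3.5638) cross=14.992; C₋=(2.1805,-1.3313) cross=-14.992
  mode - wants cross < 0 → take C=(2.1805,-1.3313) (cross=-14.992)
ex = (C−B)/|BC| = (0.2983,-0.9545); ey = (0.9545,0.2983)
P = B + 1.99·ex + 1.76·ey = (3.5591,0.1577)

3.56 0.16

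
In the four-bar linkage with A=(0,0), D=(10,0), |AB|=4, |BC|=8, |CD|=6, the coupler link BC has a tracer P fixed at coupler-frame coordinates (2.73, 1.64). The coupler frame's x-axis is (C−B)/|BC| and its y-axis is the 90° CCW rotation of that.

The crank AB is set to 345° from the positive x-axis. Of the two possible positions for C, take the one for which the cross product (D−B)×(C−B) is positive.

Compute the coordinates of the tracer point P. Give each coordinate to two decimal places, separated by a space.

A=(0,0), D=(10.00,0)
B = A + 4.00·(cos345°, sin345°) = (3.8637, -1.0353)
|BD| = 6.2230
circle(B,8.00) ∩ circle(D,6.00): a=5.3612, h=5.9378
  candidates: C₊=(8.1624,5.7117) cross=36.951; C₋=(10.1380,-5.9984) cross=-36.951
  mode + wants cross > 0 → take C=(8.1624,5.7117) (cross=36.951)
ex = (C−B)/|BC| = (0.5373,0.8434); ey = (-0.8434,0.5373)
P = B + 2.73·ex + 1.64·ey = (3.9475,2.1484)

3.95 2.15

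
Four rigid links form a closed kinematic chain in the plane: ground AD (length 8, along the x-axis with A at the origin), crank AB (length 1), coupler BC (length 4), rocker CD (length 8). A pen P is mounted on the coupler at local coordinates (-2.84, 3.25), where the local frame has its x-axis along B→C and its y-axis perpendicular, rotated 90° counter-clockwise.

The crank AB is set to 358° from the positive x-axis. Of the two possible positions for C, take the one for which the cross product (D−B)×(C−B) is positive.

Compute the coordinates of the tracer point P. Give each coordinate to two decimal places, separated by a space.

-2.29 -2.83

A=(0,0), D=(8.00,0)
B = A + 1.00·(cos358°, sin358°) = (0.9994, -0.0349)
|BD| = 7.0007
circle(B,4.00) ∩ circle(D,8.00): a=0.0721, h=3.9993
  candidates: C₊=(1.0516,3.9648) cross=27.998; C₋=(1.0914,-4.0338) cross=-27.998
  mode + wants cross > 0 → take C=(1.0516,3.9648) (cross=27.998)
ex = (C−B)/|BC| = (0.0130,0.9999); ey = (-0.9999,0.0130)
P = B + -2.84·ex + 3.25·ey = (-2.2874,-2.8323)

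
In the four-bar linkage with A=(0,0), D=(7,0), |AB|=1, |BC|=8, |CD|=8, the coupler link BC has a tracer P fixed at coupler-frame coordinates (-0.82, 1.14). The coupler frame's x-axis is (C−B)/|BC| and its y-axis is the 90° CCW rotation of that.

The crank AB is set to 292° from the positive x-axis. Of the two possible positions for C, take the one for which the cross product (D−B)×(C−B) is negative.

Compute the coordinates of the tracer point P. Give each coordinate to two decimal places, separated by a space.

A=(0,0), D=(7.00,0)
B = A + 1.00·(cos292°, sin292°) = (0.3746, -0.9272)
|BD| = 6.6900
circle(B,8.00) ∩ circle(D,8.00): a=3.3450, h=7.2671
  candidates: C₊=(2.6801,6.7334) cross=48.617; C₋=(4.6945,-7.6606) cross=-48.617
  mode - wants cross < 0 → take C=(4.6945,-7.6606) (cross=-48.617)
ex = (C−B)/|BC| = (0.5400,-0.8417); ey = (0.8417,0.5400)
P = B + -0.82·ex + 1.14·ey = (0.8913,0.3786)

0.89 0.38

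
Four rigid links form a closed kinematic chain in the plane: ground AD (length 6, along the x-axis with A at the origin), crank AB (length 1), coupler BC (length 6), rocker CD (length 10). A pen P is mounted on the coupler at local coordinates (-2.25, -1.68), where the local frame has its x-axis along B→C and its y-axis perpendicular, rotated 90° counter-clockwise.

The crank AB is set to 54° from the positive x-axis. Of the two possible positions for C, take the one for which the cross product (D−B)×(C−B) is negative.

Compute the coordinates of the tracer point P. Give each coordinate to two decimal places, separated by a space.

0.73 3.61

A=(0,0), D=(6.00,0)
B = A + 1.00·(cos54°, sin54°) = (0.5878, 0.8090)
|BD| = 5.4723
circle(B,6.00) ∩ circle(D,10.00): a=-3.1114, h=5.1302
  candidates: C₊=(-1.7310,6.3428) cross=28.074; C₋=(-3.2479,-3.8048) cross=-28.074
  mode - wants cross < 0 → take C=(-3.2479,-3.8048) (cross=-28.074)
ex = (C−B)/|BC| = (-0.6393,-0.7690); ey = (0.7690,-0.6393)
P = B + -2.25·ex + -1.68·ey = (0.7343,3.6132)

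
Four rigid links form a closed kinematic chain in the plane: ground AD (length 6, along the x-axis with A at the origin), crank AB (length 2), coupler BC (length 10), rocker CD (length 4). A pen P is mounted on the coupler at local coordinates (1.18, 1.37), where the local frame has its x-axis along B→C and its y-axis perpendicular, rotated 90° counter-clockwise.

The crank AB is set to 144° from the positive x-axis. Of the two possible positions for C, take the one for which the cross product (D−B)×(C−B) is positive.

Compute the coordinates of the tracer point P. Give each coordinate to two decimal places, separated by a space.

A=(0,0), D=(6.00,0)
B = A + 2.00·(cos144°, sin144°) = (-1.6180, 1.1756)
|BD| = 7.7082
circle(B,10.00) ∩ circle(D,4.00): a=9.3028, h=3.6684
  candidates: C₊=(8.1354,3.3823) cross=28.277; C₋=(7.0165,-3.8687) cross=-28.277
  mode + wants cross > 0 → take C=(8.1354,3.3823) (cross=28.277)
ex = (C−B)/|BC| = (0.9753,0.2207); ey = (-0.2207,0.9753)
P = B + 1.18·ex + 1.37·ey = (-0.7694,2.7722)

-0.77 2.77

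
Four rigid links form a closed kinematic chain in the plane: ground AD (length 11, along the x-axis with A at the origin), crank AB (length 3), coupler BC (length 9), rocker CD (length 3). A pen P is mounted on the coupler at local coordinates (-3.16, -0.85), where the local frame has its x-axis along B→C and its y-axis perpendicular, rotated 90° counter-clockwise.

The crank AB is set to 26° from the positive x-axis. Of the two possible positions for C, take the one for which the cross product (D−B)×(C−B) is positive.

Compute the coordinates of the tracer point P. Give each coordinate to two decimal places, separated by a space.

A=(0,0), D=(11.00,0)
B = A + 3.00·(cos26°, sin26°) = (2.6964, 1.3151)
|BD| = 8.4071
circle(B,9.00) ∩ circle(D,3.00): a=8.4856, h=2.9990
  candidates: C₊=(11.5467,2.9498) cross=25.213; C₋=(10.6084,-2.9743) cross=-25.213
  mode + wants cross > 0 → take C=(11.5467,2.9498) (cross=25.213)
ex = (C−B)/|BC| = (0.9834,0.1816); ey = (-0.1816,0.9834)
P = B + -3.16·ex + -0.85·ey = (-0.2567,-0.0947)

-0.26 -0.09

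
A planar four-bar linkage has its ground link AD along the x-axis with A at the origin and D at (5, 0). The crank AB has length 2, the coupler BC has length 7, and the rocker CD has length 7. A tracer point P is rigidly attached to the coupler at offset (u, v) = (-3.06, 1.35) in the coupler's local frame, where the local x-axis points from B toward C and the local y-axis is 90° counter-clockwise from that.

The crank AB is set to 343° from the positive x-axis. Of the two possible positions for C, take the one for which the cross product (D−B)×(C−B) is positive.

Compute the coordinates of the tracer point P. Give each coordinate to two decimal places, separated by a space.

A=(0,0), D=(5.00,0)
B = A + 2.00·(cos343°, sin343°) = (1.9126, -0.5847)
|BD| = 3.1423
circle(B,7.00) ∩ circle(D,7.00): a=1.5711, h=6.8214
  candidates: C₊=(2.1869,6.4099) cross=21.435; C₋=(4.7257,-6.9946) cross=-21.435
  mode + wants cross > 0 → take C=(2.1869,6.4099) (cross=21.435)
ex = (C−B)/|BC| = (0.0392,0.9992); ey = (-0.9992,0.0392)
P = B + -3.06·ex + 1.35·ey = (0.4437,-3.5895)

0.44 -3.59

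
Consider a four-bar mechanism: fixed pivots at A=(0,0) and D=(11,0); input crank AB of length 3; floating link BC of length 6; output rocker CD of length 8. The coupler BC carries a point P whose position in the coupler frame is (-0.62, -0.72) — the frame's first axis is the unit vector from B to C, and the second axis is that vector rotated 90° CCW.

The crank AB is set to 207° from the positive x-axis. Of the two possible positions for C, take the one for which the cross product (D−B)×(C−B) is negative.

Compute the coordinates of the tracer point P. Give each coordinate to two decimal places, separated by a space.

-3.38 -2.00

A=(0,0), D=(11.00,0)
B = A + 3.00·(cos207°, sin207°) = (-2.6730, -1.3620)
|BD| = 13.7407
circle(B,6.00) ∩ circle(D,8.00): a=5.8515, h=1.3268
  candidates: C₊=(3.0181,0.5383) cross=18.231; C₋=(3.2811,-2.1022) cross=-18.231
  mode - wants cross < 0 → take C=(3.2811,-2.1022) (cross=-18.231)
ex = (C−B)/|BC| = (0.9924,-0.1234); ey = (0.1234,0.9924)
P = B + -0.62·ex + -0.72·ey = (-3.3771,-2.0000)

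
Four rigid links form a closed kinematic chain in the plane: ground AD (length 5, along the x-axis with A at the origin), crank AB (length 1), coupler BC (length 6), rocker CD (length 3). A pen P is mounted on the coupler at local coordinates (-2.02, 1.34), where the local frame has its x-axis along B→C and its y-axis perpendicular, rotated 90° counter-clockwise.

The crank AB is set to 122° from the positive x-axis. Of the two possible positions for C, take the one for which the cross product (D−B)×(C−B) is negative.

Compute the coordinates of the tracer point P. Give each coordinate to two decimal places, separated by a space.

A=(0,0), D=(5.00,0)
B = A + 1.00·(cos122°, sin122°) = (-0.5299, 0.8480)
|BD| = 5.5946
circle(B,6.00) ∩ circle(D,3.00): a=5.2103, h=2.9753
  candidates: C₊=(5.0712,2.9992) cross=16.645; C₋=(4.1692,-2.8827) cross=-16.645
  mode - wants cross < 0 → take C=(4.1692,-2.8827) (cross=-16.645)
ex = (C−B)/|BC| = (0.7832,-0.6218); ey = (0.6218,0.7832)
P = B + -2.02·ex + 1.34·ey = (-1.2788,3.1535)

-1.28 3.15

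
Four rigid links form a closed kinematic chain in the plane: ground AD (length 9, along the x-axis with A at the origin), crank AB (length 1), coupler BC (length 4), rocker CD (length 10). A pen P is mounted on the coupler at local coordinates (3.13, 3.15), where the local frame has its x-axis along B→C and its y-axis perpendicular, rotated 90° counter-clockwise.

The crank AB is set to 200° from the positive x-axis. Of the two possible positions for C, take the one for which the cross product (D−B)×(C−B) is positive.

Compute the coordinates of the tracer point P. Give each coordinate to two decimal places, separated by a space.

A=(0,0), D=(9.00,0)
B = A + 1.00·(cos200°, sin200°) = (-0.9397, -0.3420)
|BD| = 9.9456
circle(B,4.00) ∩ circle(D,10.00): a=0.7498, h=3.9291
  candidates: C₊=(-0.3255,3.6105) cross=39.077; C₋=(-0.0552,-4.2430) cross=-39.077
  mode + wants cross > 0 → take C=(-0.3255,3.6105) (cross=39.077)
ex = (C−B)/|BC| = (0.1536,0.9881); ey = (-0.9881,0.1536)
P = B + 3.13·ex + 3.15·ey = (-3.5717,3.2346)

-3.57 3.23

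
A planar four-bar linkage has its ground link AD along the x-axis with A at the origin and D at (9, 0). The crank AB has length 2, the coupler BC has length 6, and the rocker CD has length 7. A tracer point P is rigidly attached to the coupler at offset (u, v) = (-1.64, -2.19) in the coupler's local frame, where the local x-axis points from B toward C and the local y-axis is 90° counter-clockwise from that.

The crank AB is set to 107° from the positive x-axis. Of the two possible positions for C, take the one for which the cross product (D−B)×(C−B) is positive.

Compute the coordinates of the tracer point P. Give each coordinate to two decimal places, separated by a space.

-0.72 -0.82

A=(0,0), D=(9.00,0)
B = A + 2.00·(cos107°, sin107°) = (-0.5847, 1.9126)
|BD| = 9.7737
circle(B,6.00) ∩ circle(D,7.00): a=4.2218, h=4.2634
  candidates: C₊=(4.3897,5.2674) cross=41.669; C₋=(2.7211,-3.0945) cross=-41.669
  mode + wants cross > 0 → take C=(4.3897,5.2674) (cross=41.669)
ex = (C−B)/|BC| = (0.8291,0.5591); ey = (-0.5591,0.8291)
P = B + -1.64·ex + -2.19·ey = (-0.7199,-0.8200)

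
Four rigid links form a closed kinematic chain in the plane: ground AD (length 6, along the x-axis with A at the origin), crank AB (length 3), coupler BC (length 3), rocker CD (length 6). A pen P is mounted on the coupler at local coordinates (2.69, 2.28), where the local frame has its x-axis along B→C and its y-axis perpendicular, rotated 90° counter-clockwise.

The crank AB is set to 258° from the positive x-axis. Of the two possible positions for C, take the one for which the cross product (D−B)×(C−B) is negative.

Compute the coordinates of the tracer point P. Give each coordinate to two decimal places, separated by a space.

A=(0,0), D=(6.00,0)
B = A + 3.00·(cos258°, sin258°) = (-0.6237, -2.9344)
|BD| = 7.2446
circle(B,3.00) ∩ circle(D,6.00): a=1.7589, h=2.4303
  candidates: C₊=(-0.0000,-0.0000) cross=17.607; C₋=(1.9688,-4.4440) cross=-17.607
  mode - wants cross < 0 → take C=(1.9688,-4.4440) (cross=-17.607)
ex = (C−B)/|BC| = (0.8642,-0.5032); ey = (0.5032,0.8642)
P = B + 2.69·ex + 2.28·ey = (2.8482,-2.3177)

2.85 -2.32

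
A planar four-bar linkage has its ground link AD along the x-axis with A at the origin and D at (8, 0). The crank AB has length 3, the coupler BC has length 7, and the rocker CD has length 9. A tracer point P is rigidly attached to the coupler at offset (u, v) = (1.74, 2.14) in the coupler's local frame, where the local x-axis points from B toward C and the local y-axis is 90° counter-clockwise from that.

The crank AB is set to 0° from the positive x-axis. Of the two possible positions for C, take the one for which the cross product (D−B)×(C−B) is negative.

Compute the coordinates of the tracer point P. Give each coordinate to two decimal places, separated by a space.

4.96 -1.95

A=(0,0), D=(8.00,0)
B = A + 3.00·(cos0°, sin0°) = (3.0000, 0.0000)
|BD| = 5.0000
circle(B,7.00) ∩ circle(D,9.00): a=-0.7000, h=6.9649
  candidates: C₊=(2.3000,6.9649) cross=34.825; C₋=(2.3000,-6.9649) cross=-34.825
  mode - wants cross < 0 → take C=(2.3000,-6.9649) (cross=-34.825)
ex = (C−B)/|BC| = (-0.1000,-0.9950); ey = (0.9950,-0.1000)
P = B + 1.74·ex + 2.14·ey = (4.9553,-1.9453)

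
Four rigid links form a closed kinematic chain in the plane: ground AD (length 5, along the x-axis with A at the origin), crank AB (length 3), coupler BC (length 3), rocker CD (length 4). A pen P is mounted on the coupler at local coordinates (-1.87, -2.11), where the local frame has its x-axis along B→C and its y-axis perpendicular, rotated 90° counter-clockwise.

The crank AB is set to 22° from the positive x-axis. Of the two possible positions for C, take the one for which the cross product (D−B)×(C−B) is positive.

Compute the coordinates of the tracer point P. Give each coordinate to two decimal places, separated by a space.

A=(0,0), D=(5.00,0)
B = A + 3.00·(cos22°, sin22°) = (2.7816, 1.1238)
|BD| = 2.4869
circle(B,3.00) ∩ circle(D,4.00): a=-0.1640, h=2.9955
  candidates: C₊=(3.9890,3.8701) cross=7.449; C₋=(1.2816,-1.4743) cross=-7.449
  mode + wants cross > 0 → take C=(3.9890,3.8701) (cross=7.449)
ex = (C−B)/|BC| = (0.4025,0.9154); ey = (-0.9154,0.4025)
P = B + -1.87·ex + -2.11·ey = (3.9605,-1.4373)

3.96 -1.44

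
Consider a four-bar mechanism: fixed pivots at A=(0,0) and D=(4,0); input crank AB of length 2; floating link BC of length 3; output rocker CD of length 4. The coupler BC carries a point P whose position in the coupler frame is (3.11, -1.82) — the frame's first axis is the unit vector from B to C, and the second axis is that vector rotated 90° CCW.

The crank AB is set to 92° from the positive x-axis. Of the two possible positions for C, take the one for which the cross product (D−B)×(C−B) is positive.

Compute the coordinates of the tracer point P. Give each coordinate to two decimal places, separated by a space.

A=(0,0), D=(4.00,0)
B = A + 2.00·(cos92°, sin92°) = (-0.0698, 1.9988)
|BD| = 4.5341
circle(B,3.00) ∩ circle(D,4.00): a=1.4951, h=2.6009
  candidates: C₊=(2.4188,3.6742) cross=11.793; C₋=(0.1257,-0.9948) cross=-11.793
  mode + wants cross > 0 → take C=(2.4188,3.6742) (cross=11.793)
ex = (C−B)/|BC| = (0.8295,0.5585); ey = (-0.5585,0.8295)
P = B + 3.11·ex + -1.82·ey = (3.5264,2.2259)

3.53 2.23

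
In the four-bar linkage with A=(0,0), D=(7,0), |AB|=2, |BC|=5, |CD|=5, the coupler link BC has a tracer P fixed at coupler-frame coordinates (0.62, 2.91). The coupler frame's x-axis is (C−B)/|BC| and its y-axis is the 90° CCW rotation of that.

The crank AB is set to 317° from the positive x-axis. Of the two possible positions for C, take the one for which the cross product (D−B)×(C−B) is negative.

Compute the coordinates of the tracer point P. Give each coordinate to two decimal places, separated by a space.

A=(0,0), D=(7.00,0)
B = A + 2.00·(cos317°, sin317°) = (1.4627, -1.3640)
|BD| = 5.7028
circle(B,5.00) ∩ circle(D,5.00): a=2.8514, h=4.1072
  candidates: C₊=(3.2490,3.3060) cross=23.423; C₋=(5.2137,-4.6700) cross=-23.423
  mode - wants cross < 0 → take C=(5.2137,-4.6700) (cross=-23.423)
ex = (C−B)/|BC| = (0.7502,-0.6612); ey = (0.6612,0.7502)
P = B + 0.62·ex + 2.91·ey = (3.8519,0.4091)

3.85 0.41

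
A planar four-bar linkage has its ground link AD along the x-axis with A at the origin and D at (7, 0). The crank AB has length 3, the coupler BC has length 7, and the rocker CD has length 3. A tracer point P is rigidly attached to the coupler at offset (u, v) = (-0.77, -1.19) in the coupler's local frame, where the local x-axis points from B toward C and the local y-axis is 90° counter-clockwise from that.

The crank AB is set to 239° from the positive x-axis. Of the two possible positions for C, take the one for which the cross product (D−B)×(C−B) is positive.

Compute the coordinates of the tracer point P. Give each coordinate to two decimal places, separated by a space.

A=(0,0), D=(7.00,0)
B = A + 3.00·(cos239°, sin239°) = (-1.5451, -2.5715)
|BD| = 8.9237
circle(B,7.00) ∩ circle(D,3.00): a=6.7031, h=2.0172
  candidates: C₊=(4.2923,1.2917) cross=18.001; C₋=(5.4549,-2.5715) cross=-18.001
  mode + wants cross > 0 → take C=(4.2923,1.2917) (cross=18.001)
ex = (C−B)/|BC| = (0.8339,0.5519); ey = (-0.5519,0.8339)
P = B + -0.77·ex + -1.19·ey = (-1.5305,-3.9888)

-1.53 -3.99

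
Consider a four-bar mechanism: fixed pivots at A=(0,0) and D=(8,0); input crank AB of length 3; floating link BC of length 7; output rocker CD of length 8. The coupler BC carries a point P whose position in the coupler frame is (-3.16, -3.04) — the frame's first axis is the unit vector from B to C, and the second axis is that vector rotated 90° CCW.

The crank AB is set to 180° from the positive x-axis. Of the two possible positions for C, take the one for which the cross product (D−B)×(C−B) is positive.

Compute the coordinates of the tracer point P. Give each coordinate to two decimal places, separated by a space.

A=(0,0), D=(8.00,0)
B = A + 3.00·(cos180°, sin180°) = (-3.0000, 0.0000)
|BD| = 11.0000
circle(B,7.00) ∩ circle(D,8.00): a=4.8182, h=5.0779
  candidates: C₊=(1.8182,5.0779) cross=55.857; C₋=(1.8182,-5.0779) cross=-55.857
  mode + wants cross > 0 → take C=(1.8182,5.0779) (cross=55.857)
ex = (C−B)/|BC| = (0.6883,0.7254); ey = (-0.7254,0.6883)
P = B + -3.16·ex + -3.04·ey = (-2.9698,-4.3848)

-2.97 -4.38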